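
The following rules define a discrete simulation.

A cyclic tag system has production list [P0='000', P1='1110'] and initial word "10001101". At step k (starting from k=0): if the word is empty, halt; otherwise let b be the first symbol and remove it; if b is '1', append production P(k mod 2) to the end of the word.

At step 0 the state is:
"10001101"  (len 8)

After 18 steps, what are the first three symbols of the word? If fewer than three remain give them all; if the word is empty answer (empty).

k=0  "10001101"  (len 8)
k=1  "0001101000"  (len 10)
k=2  "001101000"  (len 9)
k=3  "01101000"  (len 8)
k=4  "1101000"  (len 7)
k=5  "101000000"  (len 9)
k=6  "010000001110"  (len 12)
k=7  "10000001110"  (len 11)
k=8  "00000011101110"  (len 14)
k=9  "0000011101110"  (len 13)
k=10  "000011101110"  (len 12)
k=11  "00011101110"  (len 11)
k=12  "0011101110"  (len 10)
k=13  "011101110"  (len 9)
k=14  "11101110"  (len 8)
k=15  "1101110000"  (len 10)
k=16  "1011100001110"  (len 13)
k=17  "011100001110000"  (len 15)
k=18  "11100001110000"  (len 14)

111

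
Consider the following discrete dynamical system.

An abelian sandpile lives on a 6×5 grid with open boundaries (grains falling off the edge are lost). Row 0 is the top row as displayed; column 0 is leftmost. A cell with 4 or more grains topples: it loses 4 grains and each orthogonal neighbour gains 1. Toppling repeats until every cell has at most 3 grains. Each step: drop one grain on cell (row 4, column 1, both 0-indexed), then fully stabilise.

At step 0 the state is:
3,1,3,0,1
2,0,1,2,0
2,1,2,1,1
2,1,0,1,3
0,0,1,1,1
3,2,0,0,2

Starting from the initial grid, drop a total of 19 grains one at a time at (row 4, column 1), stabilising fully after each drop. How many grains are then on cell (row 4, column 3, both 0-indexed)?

gen 0: 3,1,3,0,1
2,0,1,2,0
2,1,2,1,1
2,1,0,1,3
0,0,1,1,1
3,2,0,0,2
gen 1: 3,1,3,0,1
2,0,1,2,0
2,1,2,1,1
2,1,0,1,3
0,1,1,1,1
3,2,0,0,2
gen 2: 3,1,3,0,1
2,0,1,2,0
2,1,2,1,1
2,1,0,1,3
0,2,1,1,1
3,2,0,0,2
gen 3: 3,1,3,0,1
2,0,1,2,0
2,1,2,1,1
2,1,0,1,3
0,3,1,1,1
3,2,0,0,2
gen 4: 3,1,3,0,1
2,0,1,2,0
2,1,2,1,1
2,2,0,1,3
1,0,2,1,1
3,3,0,0,2
gen 5: 3,1,3,0,1
2,0,1,2,0
2,1,2,1,1
2,2,0,1,3
1,1,2,1,1
3,3,0,0,2
gen 6: 3,1,3,0,1
2,0,1,2,0
2,1,2,1,1
2,2,0,1,3
1,2,2,1,1
3,3,0,0,2
gen 7: 3,1,3,0,1
2,0,1,2,0
2,1,2,1,1
2,2,0,1,3
1,3,2,1,1
3,3,0,0,2
gen 8: 3,1,3,0,1
2,0,1,2,0
2,1,2,1,1
2,3,0,1,3
3,1,3,1,1
0,1,1,0,2
gen 9: 3,1,3,0,1
2,0,1,2,0
2,1,2,1,1
2,3,0,1,3
3,2,3,1,1
0,1,1,0,2
gen 10: 3,1,3,0,1
2,0,1,2,0
2,1,2,1,1
2,3,0,1,3
3,3,3,1,1
0,1,1,0,2
gen 11: 3,1,3,0,1
2,0,1,2,0
3,2,2,1,1
0,1,2,1,3
1,3,0,2,1
1,2,2,0,2
gen 12: 3,1,3,0,1
2,0,1,2,0
3,2,2,1,1
0,2,2,1,3
2,0,1,2,1
1,3,2,0,2
gen 13: 3,1,3,0,1
2,0,1,2,0
3,2,2,1,1
0,2,2,1,3
2,1,1,2,1
1,3,2,0,2
gen 14: 3,1,3,0,1
2,0,1,2,0
3,2,2,1,1
0,2,2,1,3
2,2,1,2,1
1,3,2,0,2
gen 15: 3,1,3,0,1
2,0,1,2,0
3,2,2,1,1
0,2,2,1,3
2,3,1,2,1
1,3,2,0,2
gen 16: 3,1,3,0,1
2,0,1,2,0
3,2,2,1,1
0,3,2,1,3
3,1,2,2,1
2,0,3,0,2
gen 17: 3,1,3,0,1
2,0,1,2,0
3,2,2,1,1
0,3,2,1,3
3,2,2,2,1
2,0,3,0,2
gen 18: 3,1,3,0,1
2,0,1,2,0
3,2,2,1,1
0,3,2,1,3
3,3,2,2,1
2,0,3,0,2
gen 19: 3,1,3,0,1
2,0,1,2,0
3,3,2,1,1
2,0,3,1,3
0,2,3,2,1
3,1,3,0,2

2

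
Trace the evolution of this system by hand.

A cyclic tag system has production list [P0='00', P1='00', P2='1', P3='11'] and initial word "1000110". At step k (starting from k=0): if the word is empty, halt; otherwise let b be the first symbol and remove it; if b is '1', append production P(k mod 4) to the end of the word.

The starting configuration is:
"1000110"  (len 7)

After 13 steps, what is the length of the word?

0

gen 0: "1000110"  (len 7)
gen 1: "00011000"  (len 8)
gen 2: "0011000"  (len 7)
gen 3: "011000"  (len 6)
gen 4: "11000"  (len 5)
gen 5: "100000"  (len 6)
gen 6: "0000000"  (len 7)
gen 7: "000000"  (len 6)
gen 8: "00000"  (len 5)
gen 9: "0000"  (len 4)
gen 10: "000"  (len 3)
gen 11: "00"  (len 2)
gen 12: "0"  (len 1)
gen 13: (halted — word empty)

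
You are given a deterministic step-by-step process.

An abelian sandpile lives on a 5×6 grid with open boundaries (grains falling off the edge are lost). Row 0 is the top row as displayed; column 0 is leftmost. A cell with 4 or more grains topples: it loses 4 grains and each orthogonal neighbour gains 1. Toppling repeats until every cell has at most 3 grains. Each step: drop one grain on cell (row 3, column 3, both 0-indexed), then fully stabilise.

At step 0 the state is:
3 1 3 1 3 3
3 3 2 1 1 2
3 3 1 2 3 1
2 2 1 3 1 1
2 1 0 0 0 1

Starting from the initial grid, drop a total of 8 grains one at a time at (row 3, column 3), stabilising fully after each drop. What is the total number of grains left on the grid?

61

k=0  3 1 3 1 3 3
3 3 2 1 1 2
3 3 1 2 3 1
2 2 1 3 1 1
2 1 0 0 0 1
k=1  3 1 3 1 3 3
3 3 2 1 1 2
3 3 1 3 3 1
2 2 2 0 2 1
2 1 0 1 0 1
k=2  3 1 3 1 3 3
3 3 2 1 1 2
3 3 1 3 3 1
2 2 2 1 2 1
2 1 0 1 0 1
k=3  3 1 3 1 3 3
3 3 2 1 1 2
3 3 1 3 3 1
2 2 2 2 2 1
2 1 0 1 0 1
k=4  3 1 3 1 3 3
3 3 2 1 1 2
3 3 1 3 3 1
2 2 2 3 2 1
2 1 0 1 0 1
k=5  3 1 3 1 3 3
3 3 2 2 2 2
3 3 2 1 1 2
2 2 3 2 0 2
2 1 0 2 1 1
k=6  3 1 3 1 3 3
3 3 2 2 2 2
3 3 2 1 1 2
2 2 3 3 0 2
2 1 0 2 1 1
k=7  3 1 3 1 3 3
3 3 2 2 2 2
3 3 3 2 1 2
2 3 0 1 1 2
2 1 1 3 1 1
k=8  3 1 3 1 3 3
3 3 2 2 2 2
3 3 3 2 1 2
2 3 0 2 1 2
2 1 1 3 1 1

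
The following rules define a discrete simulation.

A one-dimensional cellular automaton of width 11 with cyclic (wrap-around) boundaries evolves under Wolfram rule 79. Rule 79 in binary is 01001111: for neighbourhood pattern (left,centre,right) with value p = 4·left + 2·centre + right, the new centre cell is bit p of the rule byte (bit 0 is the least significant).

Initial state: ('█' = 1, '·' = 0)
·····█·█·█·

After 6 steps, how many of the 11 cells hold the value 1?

[0] ·····█·█·█·
[1] ██████·█·█·
[2] █····█·█·█·
[3] █·████·█·█·
[4] █·█··█·█·█·
[5] █·█·██·█·█·
[6] █·█·██·█·█·

6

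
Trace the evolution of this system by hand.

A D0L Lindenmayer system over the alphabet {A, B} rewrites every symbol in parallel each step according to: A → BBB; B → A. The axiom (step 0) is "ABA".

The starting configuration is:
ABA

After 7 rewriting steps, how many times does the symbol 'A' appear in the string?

27

0) ABA
1) BBBABBB
2) AAABBBAAA
3) BBBBBBBBBAAABBBBBBBBB
4) AAAAAAAAABBBBBBBBBAAAAAAAAA
5) BBBBBBBBBBBBBBBBBBBBBBBBBBBAAAAAAAAABBBBBBBBBBBBBBBBBBBBBBBBBBB
6) AAAAAAAAAAAAAAAAAAAAAAAAAAABBBBBBBBBBBBBBBBBBBBBBBBBBBAAAAAAAAAAAAAAAAAAAAAAAAAAA
7) BBBBBBBBBBBBBBBBBBBBBBBBBBBBBBBBBBBBBBBBBBBBBBBBBBBBBBBBBB…BBBBBBBBBBBBBBBBBBBBBBBBBBBBBBBBBBBBBBBBBBBBBBBBBBBBBBBBBB  (len 189)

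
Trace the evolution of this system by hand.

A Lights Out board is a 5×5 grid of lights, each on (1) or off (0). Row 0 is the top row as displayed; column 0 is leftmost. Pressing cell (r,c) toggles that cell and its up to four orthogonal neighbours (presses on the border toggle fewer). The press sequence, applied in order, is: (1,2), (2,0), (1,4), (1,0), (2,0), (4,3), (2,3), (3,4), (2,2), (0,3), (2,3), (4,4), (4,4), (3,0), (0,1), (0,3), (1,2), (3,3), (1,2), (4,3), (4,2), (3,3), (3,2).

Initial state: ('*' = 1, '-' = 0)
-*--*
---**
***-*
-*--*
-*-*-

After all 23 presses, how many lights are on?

step 0: -*--*
---**
***-*
-*--*
-*-*-
step 1: -**-*
-**-*
**--*
-*--*
-*-*-
step 2: -**-*
***-*
----*
**--*
-*-*-
step 3: -**--
****-
-----
**--*
-*-*-
step 4: ***--
--**-
*----
**--*
-*-*-
step 5: ***--
*-**-
-*---
-*--*
-*-*-
step 6: ***--
*-**-
-*---
-*-**
-**-*
step 7: ***--
*-*--
-****
-*--*
-**-*
step 8: ***--
*-*--
-***-
-*-*-
-**--
step 9: ***--
*----
-----
-***-
-**--
step 10: **-**
*--*-
-----
-***-
-**--
step 11: **-**
*----
--***
-**--
-**--
step 12: **-**
*----
--***
-**-*
-****
step 13: **-**
*----
--***
-**--
-**--
step 14: **-**
*----
*-***
*-*--
***--
step 15: --***
**---
*-***
*-*--
***--
step 16: -----
**-*-
*-***
*-*--
***--
step 17: --*--
*-*--
*--**
*-*--
***--
step 18: --*--
*-*--
*---*
*--**
****-
step 19: -----
**-*-
*-*-*
*--**
****-
step 20: -----
**-*-
*-*-*
*---*
**--*
step 21: -----
**-*-
*-*-*
*-*-*
*-***
step 22: -----
**-*-
*-***
*--*-
*-*-*
step 23: -----
**-*-
*--**
***--
*---*

11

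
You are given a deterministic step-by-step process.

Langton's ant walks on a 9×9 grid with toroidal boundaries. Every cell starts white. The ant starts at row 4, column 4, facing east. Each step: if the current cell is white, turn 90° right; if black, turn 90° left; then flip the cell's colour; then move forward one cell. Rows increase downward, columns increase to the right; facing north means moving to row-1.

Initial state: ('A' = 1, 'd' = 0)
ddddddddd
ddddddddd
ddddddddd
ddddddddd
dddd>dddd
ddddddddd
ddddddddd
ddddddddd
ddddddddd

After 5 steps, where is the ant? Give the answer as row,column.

3,4

step 0: ddddddddd
ddddddddd
ddddddddd
ddddddddd
dddd>dddd
ddddddddd
ddddddddd
ddddddddd
ddddddddd
step 1: ddddddddd
ddddddddd
ddddddddd
ddddddddd
ddddAdddd
ddddvdddd
ddddddddd
ddddddddd
ddddddddd
step 2: ddddddddd
ddddddddd
ddddddddd
ddddddddd
ddddAdddd
ddd<Adddd
ddddddddd
ddddddddd
ddddddddd
step 3: ddddddddd
ddddddddd
ddddddddd
ddddddddd
ddd^Adddd
dddAAdddd
ddddddddd
ddddddddd
ddddddddd
step 4: ddddddddd
ddddddddd
ddddddddd
ddddddddd
dddA>dddd
dddAAdddd
ddddddddd
ddddddddd
ddddddddd
step 5: ddddddddd
ddddddddd
ddddddddd
dddd^dddd
dddAddddd
dddAAdddd
ddddddddd
ddddddddd
ddddddddd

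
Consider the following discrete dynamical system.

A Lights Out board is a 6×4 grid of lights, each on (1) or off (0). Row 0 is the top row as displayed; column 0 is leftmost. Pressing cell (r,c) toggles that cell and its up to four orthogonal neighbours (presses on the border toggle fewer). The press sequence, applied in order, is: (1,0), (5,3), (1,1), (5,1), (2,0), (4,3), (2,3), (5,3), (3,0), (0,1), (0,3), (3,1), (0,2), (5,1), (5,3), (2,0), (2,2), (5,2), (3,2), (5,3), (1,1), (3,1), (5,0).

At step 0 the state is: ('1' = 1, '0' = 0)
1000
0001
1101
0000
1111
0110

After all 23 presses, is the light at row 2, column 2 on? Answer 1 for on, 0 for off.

k=0  1000
0001
1101
0000
1111
0110
k=1  0000
1101
0101
0000
1111
0110
k=2  0000
1101
0101
0000
1110
0101
k=3  0100
0011
0001
0000
1110
0101
k=4  0100
0011
0001
0000
1010
1011
k=5  0100
1011
1101
1000
1010
1011
k=6  0100
1011
1101
1001
1001
1010
k=7  0100
1010
1110
1000
1001
1010
k=8  0100
1010
1110
1000
1000
1001
k=9  0100
1010
0110
0100
0000
1001
k=10  1010
1110
0110
0100
0000
1001
k=11  1001
1111
0110
0100
0000
1001
k=12  1001
1111
0010
1010
0100
1001
k=13  1110
1101
0010
1010
0100
1001
k=14  1110
1101
0010
1010
0000
0111
k=15  1110
1101
0010
1010
0001
0100
k=16  1110
0101
1110
0010
0001
0100
k=17  1110
0111
1001
0000
0001
0100
k=18  1110
0111
1001
0000
0011
0011
k=19  1110
0111
1011
0111
0001
0011
k=20  1110
0111
1011
0111
0000
0000
k=21  1010
1001
1111
0111
0000
0000
k=22  1010
1001
1011
1001
0100
0000
k=23  1010
1001
1011
1001
1100
1100

1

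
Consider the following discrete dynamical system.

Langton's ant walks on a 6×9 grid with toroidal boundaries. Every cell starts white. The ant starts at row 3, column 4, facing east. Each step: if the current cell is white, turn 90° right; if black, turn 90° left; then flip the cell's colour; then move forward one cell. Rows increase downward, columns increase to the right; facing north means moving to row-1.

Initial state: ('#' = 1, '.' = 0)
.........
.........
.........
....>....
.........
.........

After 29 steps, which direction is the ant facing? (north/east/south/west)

[0] .........
.........
.........
....>....
.........
.........
[1] .........
.........
.........
....#....
....v....
.........
[2] .........
.........
.........
....#....
...<#....
.........
[3] .........
.........
.........
...^#....
...##....
.........
[4] .........
.........
.........
...#>....
...##....
.........
[5] .........
.........
....^....
...#.....
...##....
.........
[6] .........
.........
....#>...
...#.....
...##....
.........
[7] .........
.........
....##...
...#.v...
...##....
.........
[8] .........
.........
....##...
...#<#...
...##....
.........
[9] .........
.........
....^#...
...###...
...##....
.........
[10] .........
.........
...<.#...
...###...
...##....
.........
[11] .........
...^.....
...#.#...
...###...
...##....
.........
[12] .........
...#>....
...#.#...
...###...
...##....
.........
[13] .........
...##....
...#v#...
...###...
...##....
.........
[14] .........
...##....
...<##...
...###...
...##....
.........
[15] .........
...##....
....##...
...v##...
...##....
.........
[16] .........
...##....
....##...
....>#...
...##....
.........
[17] .........
...##....
....^#...
.....#...
...##....
.........
[18] .........
...##....
...<.#...
.....#...
...##....
.........
[19] .........
...^#....
...#.#...
.....#...
...##....
.........
[20] .........
..<.#....
...#.#...
.....#...
...##....
.........
[21] ..^......
..#.#....
...#.#...
.....#...
...##....
.........
[22] ..#>.....
..#.#....
...#.#...
.....#...
...##....
.........
[23] ..##.....
..#v#....
...#.#...
.....#...
...##....
.........
[24] ..##.....
..<##....
...#.#...
.....#...
...##....
.........
[25] ..##.....
...##....
..v#.#...
.....#...
...##....
.........
[26] ..##.....
...##....
.<##.#...
.....#...
...##....
.........
[27] ..##.....
.^.##....
.###.#...
.....#...
...##....
.........
[28] ..##.....
.#>##....
.###.#...
.....#...
...##....
.........
[29] ..##.....
.####....
.#v#.#...
.....#...
...##....
.........

south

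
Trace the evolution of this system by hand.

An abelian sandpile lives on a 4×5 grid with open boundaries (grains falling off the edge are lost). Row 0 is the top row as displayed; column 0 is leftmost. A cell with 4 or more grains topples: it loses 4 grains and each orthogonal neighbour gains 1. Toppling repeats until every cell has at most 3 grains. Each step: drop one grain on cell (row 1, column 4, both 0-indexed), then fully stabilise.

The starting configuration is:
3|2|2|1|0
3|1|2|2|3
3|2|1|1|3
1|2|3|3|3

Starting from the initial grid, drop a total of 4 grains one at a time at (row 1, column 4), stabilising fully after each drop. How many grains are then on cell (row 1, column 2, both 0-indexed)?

step 0: 3|2|2|1|0
3|1|2|2|3
3|2|1|1|3
1|2|3|3|3
step 1: 3|2|2|1|1
3|1|2|3|1
3|2|2|3|1
1|3|0|1|1
step 2: 3|2|2|1|1
3|1|2|3|2
3|2|2|3|1
1|3|0|1|1
step 3: 3|2|2|1|1
3|1|2|3|3
3|2|2|3|1
1|3|0|1|1
step 4: 3|2|2|2|2
3|1|3|1|1
3|2|3|0|3
1|3|0|2|1

3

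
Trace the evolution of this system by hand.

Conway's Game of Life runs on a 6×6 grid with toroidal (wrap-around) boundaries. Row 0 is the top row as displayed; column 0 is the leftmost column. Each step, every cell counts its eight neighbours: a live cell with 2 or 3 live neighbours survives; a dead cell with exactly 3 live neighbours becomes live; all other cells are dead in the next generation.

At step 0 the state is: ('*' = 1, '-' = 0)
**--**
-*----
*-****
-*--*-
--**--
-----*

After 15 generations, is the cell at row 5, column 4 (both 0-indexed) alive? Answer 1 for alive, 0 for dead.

0

gen 0: **--**
-*----
*-****
-*--*-
--**--
-----*
gen 1: -*--**
------
*-****
**----
--***-
-***-*
gen 2: -*-***
-**---
*-****
*-----
----**
-*---*
gen 3: -*-***
------
*-****
**----
----**
--**--
gen 4: ---**-
-*----
*-****
-**---
******
*-*---
gen 5: -***--
**----
*--***
------
----**
*-----
gen 6: --*---
------
**--**
*--*--
-----*
******
gen 7: *-*-**
**---*
**--**
-*----
------
******
gen 8: ------
--**--
--*-*-
-*---*
---***
--*---
gen 9: --**--
--**--
-**-*-
*-*--*
*-****
---**-
gen 10: ------
----*-
*---**
------
*-*---
-*----
gen 11: ------
----*-
----**
**----
-*----
-*----
gen 12: ------
----**
*---**
**---*
-**---
------
gen 13: ------
*---*-
-*----
--*-*-
-**---
------
gen 14: ------
------
-*-*-*
--**--
-***--
------
gen 15: ------
------
---**-
*-----
-*-*--
--*---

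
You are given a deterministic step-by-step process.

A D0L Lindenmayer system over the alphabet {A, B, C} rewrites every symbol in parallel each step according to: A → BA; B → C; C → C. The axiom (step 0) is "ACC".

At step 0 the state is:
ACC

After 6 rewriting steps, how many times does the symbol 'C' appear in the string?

7

t=0: ACC
t=1: BACC
t=2: CBACC
t=3: CCBACC
t=4: CCCBACC
t=5: CCCCBACC
t=6: CCCCCBACC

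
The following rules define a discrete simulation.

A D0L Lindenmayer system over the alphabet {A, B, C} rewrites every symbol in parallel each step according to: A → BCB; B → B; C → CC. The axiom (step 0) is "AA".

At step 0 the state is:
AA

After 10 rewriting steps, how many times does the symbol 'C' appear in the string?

[0] AA
[1] BCBBCB
[2] BCCBBCCB
[3] BCCCCBBCCCCB
[4] BCCCCCCCCBBCCCCCCCCB
[5] BCCCCCCCCCCCCCCCCBBCCCCCCCCCCCCCCCCB
[6] BCCCCCCCCCCCCCCCCCCCCCCCCCCCCCCCCBBCCCCCCCCCCCCCCCCCCCCCCCCCCCCCCCCB
[7] BCCCCCCCCCCCCCCCCCCCCCCCCCCCCCCCCCCCCCCCCCCCCCCCCCCCCCCCCC…CCCCCCCCCCCCCCCCCCCCCCCCCCCCCCCCCCCCCCCCCCCCCCCCCCCCCCCCCB  (len 132)
[8] BCCCCCCCCCCCCCCCCCCCCCCCCCCCCCCCCCCCCCCCCCCCCCCCCCCCCCCCCC…CCCCCCCCCCCCCCCCCCCCCCCCCCCCCCCCCCCCCCCCCCCCCCCCCCCCCCCCCB  (len 260)
[9] BCCCCCCCCCCCCCCCCCCCCCCCCCCCCCCCCCCCCCCCCCCCCCCCCCCCCCCCCC…CCCCCCCCCCCCCCCCCCCCCCCCCCCCCCCCCCCCCCCCCCCCCCCCCCCCCCCCCB  (len 516)
[10] BCCCCCCCCCCCCCCCCCCCCCCCCCCCCCCCCCCCCCCCCCCCCCCCCCCCCCCCCC…CCCCCCCCCCCCCCCCCCCCCCCCCCCCCCCCCCCCCCCCCCCCCCCCCCCCCCCCCB  (len 1028)

1024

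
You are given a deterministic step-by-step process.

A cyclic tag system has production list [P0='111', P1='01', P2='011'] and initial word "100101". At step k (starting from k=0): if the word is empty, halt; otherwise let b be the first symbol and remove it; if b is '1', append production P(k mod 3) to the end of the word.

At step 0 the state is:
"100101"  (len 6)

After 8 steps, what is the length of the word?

t=0: "100101"  (len 6)
t=1: "00101111"  (len 8)
t=2: "0101111"  (len 7)
t=3: "101111"  (len 6)
t=4: "01111111"  (len 8)
t=5: "1111111"  (len 7)
t=6: "111111011"  (len 9)
t=7: "11111011111"  (len 11)
t=8: "111101111101"  (len 12)

12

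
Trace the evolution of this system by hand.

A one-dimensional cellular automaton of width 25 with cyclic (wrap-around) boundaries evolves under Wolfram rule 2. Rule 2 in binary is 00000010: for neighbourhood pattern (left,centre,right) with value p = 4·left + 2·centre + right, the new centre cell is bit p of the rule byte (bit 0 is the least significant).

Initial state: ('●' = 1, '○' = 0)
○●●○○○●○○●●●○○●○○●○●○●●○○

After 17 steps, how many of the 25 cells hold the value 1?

0) ○●●○○○●○○●●●○○●○○●○●○●●○○
1) ●○○○○●○○●○○○○●○○●○○○○○○○○
2) ○○○○●○○●○○○○●○○●○○○○○○○○●
3) ○○○●○○●○○○○●○○●○○○○○○○○●○
4) ○○●○○●○○○○●○○●○○○○○○○○●○○
5) ○●○○●○○○○●○○●○○○○○○○○●○○○
6) ●○○●○○○○●○○●○○○○○○○○●○○○○
7) ○○●○○○○●○○●○○○○○○○○●○○○○●
8) ○●○○○○●○○●○○○○○○○○●○○○○●○
9) ●○○○○●○○●○○○○○○○○●○○○○●○○
10) ○○○○●○○●○○○○○○○○●○○○○●○○●
11) ○○○●○○●○○○○○○○○●○○○○●○○●○
12) ○○●○○●○○○○○○○○●○○○○●○○●○○
13) ○●○○●○○○○○○○○●○○○○●○○●○○○
14) ●○○●○○○○○○○○●○○○○●○○●○○○○
15) ○○●○○○○○○○○●○○○○●○○●○○○○●
16) ○●○○○○○○○○●○○○○●○○●○○○○●○
17) ●○○○○○○○○●○○○○●○○●○○○○●○○

5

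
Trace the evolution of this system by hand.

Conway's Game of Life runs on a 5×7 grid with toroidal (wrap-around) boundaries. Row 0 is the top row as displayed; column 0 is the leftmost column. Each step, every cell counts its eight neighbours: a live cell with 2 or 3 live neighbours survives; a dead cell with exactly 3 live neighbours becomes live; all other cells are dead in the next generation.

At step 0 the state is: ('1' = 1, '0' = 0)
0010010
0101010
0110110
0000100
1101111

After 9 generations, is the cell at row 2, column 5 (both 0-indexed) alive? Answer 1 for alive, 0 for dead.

0

k=0  0010010
0101010
0110110
0000100
1101111
k=1  0000000
0101011
0110010
0000000
1111001
k=2  0001110
1100111
1110111
0001001
1110000
k=3  0001000
0000000
0010000
0001100
1110011
k=4  1110001
0000000
0001000
1001111
1110011
k=5  0010010
1110000
0001011
0001000
0000000
k=6  0010000
1111110
1101101
0000100
0000000
k=7  0010100
0000010
0000001
1001110
0000000
k=8  0000000
0000010
0000001
0000111
0000010
k=9  0000000
0000000
0000101
0000101
0000111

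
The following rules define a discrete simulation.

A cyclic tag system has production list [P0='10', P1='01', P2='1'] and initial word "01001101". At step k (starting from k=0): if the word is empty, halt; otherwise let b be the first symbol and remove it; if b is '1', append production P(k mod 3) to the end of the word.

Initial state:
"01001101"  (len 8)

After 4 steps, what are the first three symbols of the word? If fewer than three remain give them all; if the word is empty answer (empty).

k=0  "01001101"  (len 8)
k=1  "1001101"  (len 7)
k=2  "00110101"  (len 8)
k=3  "0110101"  (len 7)
k=4  "110101"  (len 6)

110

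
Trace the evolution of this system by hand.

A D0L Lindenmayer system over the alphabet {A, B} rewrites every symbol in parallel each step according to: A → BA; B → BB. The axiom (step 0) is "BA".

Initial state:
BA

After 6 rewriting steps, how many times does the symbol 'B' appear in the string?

gen 0: BA
gen 1: BBBA
gen 2: BBBBBBBA
gen 3: BBBBBBBBBBBBBBBA
gen 4: BBBBBBBBBBBBBBBBBBBBBBBBBBBBBBBA
gen 5: BBBBBBBBBBBBBBBBBBBBBBBBBBBBBBBBBBBBBBBBBBBBBBBBBBBBBBBBBBBBBBBA
gen 6: BBBBBBBBBBBBBBBBBBBBBBBBBBBBBBBBBBBBBBBBBBBBBBBBBBBBBBBBBB…BBBBBBBBBBBBBBBBBBBBBBBBBBBBBBBBBBBBBBBBBBBBBBBBBBBBBBBBBA  (len 128)

127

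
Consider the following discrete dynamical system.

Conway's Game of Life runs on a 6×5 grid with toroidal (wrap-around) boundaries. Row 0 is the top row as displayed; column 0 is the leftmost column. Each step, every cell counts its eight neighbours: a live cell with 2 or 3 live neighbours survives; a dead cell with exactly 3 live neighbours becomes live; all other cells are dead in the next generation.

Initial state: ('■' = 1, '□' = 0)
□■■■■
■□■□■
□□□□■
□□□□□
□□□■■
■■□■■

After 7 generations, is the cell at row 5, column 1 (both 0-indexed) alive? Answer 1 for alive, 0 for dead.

0

[0] □■■■■
■□■□■
□□□□■
□□□□□
□□□■■
■■□■■
[1] □□□□□
□□■□□
■□□■■
□□□■■
□□■■□
□■□□□
[2] □□□□□
□□□■■
■□■□□
■□□□□
□□■■■
□□■□□
[3] □□□■□
□□□■■
■■□■□
■□■□□
□■■■■
□□■□□
[4] □□■■■
■□□■□
■■□■□
□□□□□
■□□□■
□■□□■
[5] □■■□□
■□□□□
■■■□□
□■□□□
■□□□■
□■■□□
[6] ■□■□□
■□□□□
■□■□□
□□■□■
■□■□□
□□■■□
[7] □□■■■
■□□□■
■□□■■
■□■□■
□□■□■
□□■■■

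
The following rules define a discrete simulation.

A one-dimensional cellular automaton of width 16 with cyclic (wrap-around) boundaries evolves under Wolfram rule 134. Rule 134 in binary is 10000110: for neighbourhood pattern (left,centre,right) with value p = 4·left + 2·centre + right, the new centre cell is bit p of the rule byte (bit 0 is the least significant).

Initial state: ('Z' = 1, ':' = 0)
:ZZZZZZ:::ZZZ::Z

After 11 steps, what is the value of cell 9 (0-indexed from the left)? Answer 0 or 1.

0) :ZZZZZZ:::ZZZ::Z
1) ::ZZZZ:::Z:Z::ZZ
2) :Z:ZZ:::ZZ:Z:Z::
3) ZZ:::::Z:::Z:Z::
4) ::::::ZZ::ZZ:Z:Z
5) :::::Z:::Z:::Z:Z
6) ::::ZZ::ZZ::ZZ:Z
7) :::Z:::Z:::Z:::Z
8) ::ZZ::ZZ::ZZ::ZZ
9) :Z:::Z:::Z:::Z::
10) ZZ::ZZ::ZZ::ZZ::
11) :::Z:::Z:::Z:::Z

0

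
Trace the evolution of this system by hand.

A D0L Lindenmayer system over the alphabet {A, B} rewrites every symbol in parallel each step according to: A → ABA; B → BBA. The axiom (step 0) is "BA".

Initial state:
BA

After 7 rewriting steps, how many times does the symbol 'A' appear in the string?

0) BA
1) BBAABA
2) BBABBAABAABABBAABA
3) BBABBAABABBABBAABAABABBAABAABABBAABABBABBAABAABABBAABA
4) BBABBAABABBABBAABAABABBAABABBABBAABABBABBAABAABABBAABAABAB…AABABBABBAABABBABBAABAABABBAABAABABBAABABBABBAABAABABBAABA  (len 162)
5) BBABBAABABBABBAABAABABBAABABBABBAABABBABBAABAABABBAABAABAB…AABABBABBAABABBABBAABAABABBAABAABABBAABABBABBAABAABABBAABA  (len 486)
6) BBABBAABABBABBAABAABABBAABABBABBAABABBABBAABAABABBAABAABAB…AABABBABBAABABBABBAABAABABBAABAABABBAABABBABBAABAABABBAABA  (len 1458)
7) BBABBAABABBABBAABAABABBAABABBABBAABABBABBAABAABABBAABAABAB…AABABBABBAABABBABBAABAABABBAABAABABBAABABBABBAABAABABBAABA  (len 4374)

2187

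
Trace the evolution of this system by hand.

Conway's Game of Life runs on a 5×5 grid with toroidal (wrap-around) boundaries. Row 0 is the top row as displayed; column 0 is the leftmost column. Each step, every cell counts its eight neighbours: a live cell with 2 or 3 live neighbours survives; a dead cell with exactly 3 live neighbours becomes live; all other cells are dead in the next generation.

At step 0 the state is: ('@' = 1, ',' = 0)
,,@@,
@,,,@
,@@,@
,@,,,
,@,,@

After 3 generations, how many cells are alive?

2

gen 0: ,,@@,
@,,,@
,@@,@
,@,,,
,@,,@
gen 1: ,@@@,
@,,,@
,@@@@
,@,@,
@@,@,
gen 2: ,,,@,
,,,,,
,@,,,
,,,,,
@,,@,
gen 3: ,,,,@
,,,,,
,,,,,
,,,,,
,,,,@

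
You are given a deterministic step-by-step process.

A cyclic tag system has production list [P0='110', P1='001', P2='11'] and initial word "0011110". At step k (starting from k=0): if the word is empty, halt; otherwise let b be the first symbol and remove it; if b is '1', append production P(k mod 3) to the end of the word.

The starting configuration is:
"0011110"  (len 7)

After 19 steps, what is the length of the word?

k=0  "0011110"  (len 7)
k=1  "011110"  (len 6)
k=2  "11110"  (len 5)
k=3  "111011"  (len 6)
k=4  "11011110"  (len 8)
k=5  "1011110001"  (len 10)
k=6  "01111000111"  (len 11)
k=7  "1111000111"  (len 10)
k=8  "111000111001"  (len 12)
k=9  "1100011100111"  (len 13)
k=10  "100011100111110"  (len 15)
k=11  "00011100111110001"  (len 17)
k=12  "0011100111110001"  (len 16)
k=13  "011100111110001"  (len 15)
k=14  "11100111110001"  (len 14)
k=15  "110011111000111"  (len 15)
k=16  "10011111000111110"  (len 17)
k=17  "0011111000111110001"  (len 19)
k=18  "011111000111110001"  (len 18)
k=19  "11111000111110001"  (len 17)

17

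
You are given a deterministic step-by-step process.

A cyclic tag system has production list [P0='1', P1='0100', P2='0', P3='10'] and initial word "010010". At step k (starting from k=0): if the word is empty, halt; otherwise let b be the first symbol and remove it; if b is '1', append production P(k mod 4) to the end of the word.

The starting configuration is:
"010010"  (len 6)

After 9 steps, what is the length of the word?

step 0: "010010"  (len 6)
step 1: "10010"  (len 5)
step 2: "00100100"  (len 8)
step 3: "0100100"  (len 7)
step 4: "100100"  (len 6)
step 5: "001001"  (len 6)
step 6: "01001"  (len 5)
step 7: "1001"  (len 4)
step 8: "00110"  (len 5)
step 9: "0110"  (len 4)

4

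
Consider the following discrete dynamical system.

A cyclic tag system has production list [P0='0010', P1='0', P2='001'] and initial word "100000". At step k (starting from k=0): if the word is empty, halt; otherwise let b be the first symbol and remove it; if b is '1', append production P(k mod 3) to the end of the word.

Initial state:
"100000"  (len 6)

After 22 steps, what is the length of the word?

0

[0] "100000"  (len 6)
[1] "000000010"  (len 9)
[2] "00000010"  (len 8)
[3] "0000010"  (len 7)
[4] "000010"  (len 6)
[5] "00010"  (len 5)
[6] "0010"  (len 4)
[7] "010"  (len 3)
[8] "10"  (len 2)
[9] "0001"  (len 4)
[10] "001"  (len 3)
[11] "01"  (len 2)
[12] "1"  (len 1)
[13] "0010"  (len 4)
[14] "010"  (len 3)
[15] "10"  (len 2)
[16] "00010"  (len 5)
[17] "0010"  (len 4)
[18] "010"  (len 3)
[19] "10"  (len 2)
[20] "00"  (len 2)
[21] "0"  (len 1)
[22] (halted — word empty)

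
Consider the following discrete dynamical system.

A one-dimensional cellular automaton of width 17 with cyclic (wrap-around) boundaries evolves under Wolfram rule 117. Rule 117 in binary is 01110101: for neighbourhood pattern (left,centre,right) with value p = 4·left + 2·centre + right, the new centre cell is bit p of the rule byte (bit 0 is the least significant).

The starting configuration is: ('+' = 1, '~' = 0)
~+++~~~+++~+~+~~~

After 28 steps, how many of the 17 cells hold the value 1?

6

t=0: ~+++~~~+++~+~+~~~
t=1: ~~~+++~~~++++++++
t=2: ++~~~+++~~~~~~~~+
t=3: ~+++~~~++++++++~~
t=4: ~~~+++~~~~~~~~+++
t=5: ++~~~++++++++~~~+
t=6: ~+++~~~~~~~~+++~~
t=7: ~~~++++++++~~~+++
t=8: ++~~~~~~~~+++~~~+
t=9: ~++++++++~~~+++~~
t=10: ~~~~~~~~+++~~~+++
t=11: +++++++~~~+++~~~+
t=12: ~~~~~~+++~~~+++~~
t=13: +++++~~~+++~~~+++
t=14: ~~~~+++~~~+++~~~~
t=15: +++~~~+++~~~+++++
t=16: ~~+++~~~+++~~~~~~
t=17: +~~~+++~~~+++++++
t=18: +++~~~+++~~~~~~~~
t=19: ~~+++~~~++++++++~
t=20: +~~~+++~~~~~~~~++
t=21: +++~~~++++++++~~~
t=22: ~~+++~~~~~~~~+++~
t=23: +~~~++++++++~~~++
t=24: +++~~~~~~~~+++~~~
t=25: ~~++++++++~~~+++~
t=26: +~~~~~~~~+++~~~++
t=27: ++++++++~~~+++~~~
t=28: ~~~~~~~+++~~~+++~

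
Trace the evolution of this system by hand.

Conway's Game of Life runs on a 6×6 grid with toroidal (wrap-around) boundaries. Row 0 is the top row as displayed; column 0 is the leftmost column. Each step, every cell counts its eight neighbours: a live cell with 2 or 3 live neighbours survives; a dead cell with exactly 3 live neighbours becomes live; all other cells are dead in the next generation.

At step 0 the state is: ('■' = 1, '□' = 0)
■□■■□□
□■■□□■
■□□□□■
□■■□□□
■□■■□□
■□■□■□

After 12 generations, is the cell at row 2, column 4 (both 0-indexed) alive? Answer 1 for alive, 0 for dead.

[0] ■□■■□□
□■■□□■
■□□□□■
□■■□□□
■□■■□□
■□■□■□
[1] ■□□□■□
□□■■■■
□□□□□■
□□■■□■
■□□□□■
■□□□■□
[2] ■■□□□□
■□□■□□
■□□□□■
□□□□□■
■■□■□□
■■□□■□
[3] □□■□□□
□□□□□□
■□□□■■
□■□□■■
□■■□■□
□□□□□□
[4] □□□□□□
□□□□□■
■□□□■□
□■■□□□
■■■■■■
□■■■□□
[5] □□■□□□
□□□□□■
■■□□□■
□□□□□□
□□□□■■
□□□□□■
[6] □□□□□□
□■□□□■
■□□□□■
□□□□■□
□□□□■■
□□□□■■
[7] ■□□□■■
□□□□□■
■□□□■■
■□□□■□
□□□■□□
□□□□■■
[8] ■□□□□□
□□□□□□
■□□□■□
■□□■■□
□□□■□□
■□□■□□
[9] □□□□□□
□□□□□■
□□□■■□
□□□■■□
□□■■□■
□□□□□□
[10] □□□□□□
□□□□■□
□□□■□■
□□□□□■
□□■■□□
□□□□□□
[11] □□□□□□
□□□□■□
□□□□□■
□□■■□□
□□□□□□
□□□□□□
[12] □□□□□□
□□□□□□
□□□■■□
□□□□□□
□□□□□□
□□□□□□

1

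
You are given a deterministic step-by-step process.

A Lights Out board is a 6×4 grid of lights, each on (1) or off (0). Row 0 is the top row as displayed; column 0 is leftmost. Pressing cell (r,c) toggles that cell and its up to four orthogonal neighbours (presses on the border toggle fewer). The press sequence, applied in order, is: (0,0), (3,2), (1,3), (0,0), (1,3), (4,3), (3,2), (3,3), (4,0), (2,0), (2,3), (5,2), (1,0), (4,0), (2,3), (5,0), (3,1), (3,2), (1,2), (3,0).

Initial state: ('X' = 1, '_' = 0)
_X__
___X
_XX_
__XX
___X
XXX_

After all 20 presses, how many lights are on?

14

step 0: _X__
___X
_XX_
__XX
___X
XXX_
step 1: X___
X__X
_XX_
__XX
___X
XXX_
step 2: X___
X__X
_X__
_X__
__XX
XXX_
step 3: X__X
X_X_
_X_X
_X__
__XX
XXX_
step 4: _X_X
__X_
_X_X
_X__
__XX
XXX_
step 5: _X__
___X
_X__
_X__
__XX
XXX_
step 6: _X__
___X
_X__
_X_X
____
XXXX
step 7: _X__
___X
_XX_
__X_
__X_
XXXX
step 8: _X__
___X
_XXX
___X
__XX
XXXX
step 9: _X__
___X
_XXX
X__X
XXXX
_XXX
step 10: _X__
X__X
X_XX
___X
XXXX
_XXX
step 11: _X__
X___
X___
____
XXXX
_XXX
step 12: _X__
X___
X___
____
XX_X
____
step 13: XX__
_X__
____
____
XX_X
____
step 14: XX__
_X__
____
X___
___X
X___
step 15: XX__
_X_X
__XX
X__X
___X
X___
step 16: XX__
_X_X
__XX
X__X
X__X
_X__
step 17: XX__
_X_X
_XXX
_XXX
XX_X
_X__
step 18: XX__
_X_X
_X_X
____
XXXX
_X__
step 19: XXX_
__X_
_XXX
____
XXXX
_X__
step 20: XXX_
__X_
XXXX
XX__
_XXX
_X__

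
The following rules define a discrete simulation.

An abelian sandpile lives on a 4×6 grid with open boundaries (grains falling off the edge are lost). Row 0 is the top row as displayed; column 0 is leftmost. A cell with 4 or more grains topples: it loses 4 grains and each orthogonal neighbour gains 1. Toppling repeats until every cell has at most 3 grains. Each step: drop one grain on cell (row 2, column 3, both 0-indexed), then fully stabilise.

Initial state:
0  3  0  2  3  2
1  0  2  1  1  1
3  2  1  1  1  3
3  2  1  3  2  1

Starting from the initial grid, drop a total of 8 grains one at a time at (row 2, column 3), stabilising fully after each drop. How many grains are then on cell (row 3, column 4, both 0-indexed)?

k=0  0  3  0  2  3  2
1  0  2  1  1  1
3  2  1  1  1  3
3  2  1  3  2  1
k=1  0  3  0  2  3  2
1  0  2  1  1  1
3  2  1  2  1  3
3  2  1  3  2  1
k=2  0  3  0  2  3  2
1  0  2  1  1  1
3  2  1  3  1  3
3  2  1  3  2  1
k=3  0  3  0  2  3  2
1  0  2  2  1  1
3  2  2  1  2  3
3  2  2  0  3  1
k=4  0  3  0  2  3  2
1  0  2  2  1  1
3  2  2  2  2  3
3  2  2  0  3  1
k=5  0  3  0  2  3  2
1  0  2  2  1  1
3  2  2  3  2  3
3  2  2  0  3  1
k=6  0  3  0  2  3  2
1  0  2  3  1  1
3  2  3  0  3  3
3  2  2  1  3  1
k=7  0  3  0  2  3  2
1  0  2  3  1  1
3  2  3  1  3  3
3  2  2  1  3  1
k=8  0  3  0  2  3  2
1  0  2  3  1  1
3  2  3  2  3  3
3  2  2  1  3  1

3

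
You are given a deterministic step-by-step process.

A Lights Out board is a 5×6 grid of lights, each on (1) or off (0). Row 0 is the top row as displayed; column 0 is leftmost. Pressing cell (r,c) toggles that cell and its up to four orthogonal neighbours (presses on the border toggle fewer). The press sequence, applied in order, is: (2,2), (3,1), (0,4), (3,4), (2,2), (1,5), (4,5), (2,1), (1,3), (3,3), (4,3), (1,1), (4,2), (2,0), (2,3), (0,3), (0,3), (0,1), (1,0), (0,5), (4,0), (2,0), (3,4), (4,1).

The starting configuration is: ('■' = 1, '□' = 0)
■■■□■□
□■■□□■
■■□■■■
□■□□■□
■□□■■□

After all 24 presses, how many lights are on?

gen 0: ■■■□■□
□■■□□■
■■□■■■
□■□□■□
■□□■■□
gen 1: ■■■□■□
□■□□□■
■□■□■■
□■■□■□
■□□■■□
gen 2: ■■■□■□
□■□□□■
■■■□■■
■□□□■□
■■□■■□
gen 3: ■■■■□■
□■□□■■
■■■□■■
■□□□■□
■■□■■□
gen 4: ■■■■□■
□■□□■■
■■■□□■
■□□■□■
■■□■□□
gen 5: ■■■■□■
□■■□■■
■□□■□■
■□■■□■
■■□■□□
gen 6: ■■■■□□
□■■□□□
■□□■□□
■□■■□■
■■□■□□
gen 7: ■■■■□□
□■■□□□
■□□■□□
■□■■□□
■■□■■■
gen 8: ■■■■□□
□□■□□□
□■■■□□
■■■■□□
■■□■■■
gen 9: ■■■□□□
□□□■■□
□■■□□□
■■■■□□
■■□■■■
gen 10: ■■■□□□
□□□■■□
□■■■□□
■■□□■□
■■□□■■
gen 11: ■■■□□□
□□□■■□
□■■■□□
■■□■■□
■■■■□■
gen 12: ■□■□□□
■■■■■□
□□■■□□
■■□■■□
■■■■□■
gen 13: ■□■□□□
■■■■■□
□□■■□□
■■■■■□
■□□□□■
gen 14: ■□■□□□
□■■■■□
■■■■□□
□■■■■□
■□□□□■
gen 15: ■□■□□□
□■■□■□
■■□□■□
□■■□■□
■□□□□■
gen 16: ■□□■■□
□■■■■□
■■□□■□
□■■□■□
■□□□□■
gen 17: ■□■□□□
□■■□■□
■■□□■□
□■■□■□
■□□□□■
gen 18: □■□□□□
□□■□■□
■■□□■□
□■■□■□
■□□□□■
gen 19: ■■□□□□
■■■□■□
□■□□■□
□■■□■□
■□□□□■
gen 20: ■■□□■■
■■■□■■
□■□□■□
□■■□■□
■□□□□■
gen 21: ■■□□■■
■■■□■■
□■□□■□
■■■□■□
□■□□□■
gen 22: ■■□□■■
□■■□■■
■□□□■□
□■■□■□
□■□□□■
gen 23: ■■□□■■
□■■□■■
■□□□□□
□■■■□■
□■□□■■
gen 24: ■■□□■■
□■■□■■
■□□□□□
□□■■□■
■□■□■■

16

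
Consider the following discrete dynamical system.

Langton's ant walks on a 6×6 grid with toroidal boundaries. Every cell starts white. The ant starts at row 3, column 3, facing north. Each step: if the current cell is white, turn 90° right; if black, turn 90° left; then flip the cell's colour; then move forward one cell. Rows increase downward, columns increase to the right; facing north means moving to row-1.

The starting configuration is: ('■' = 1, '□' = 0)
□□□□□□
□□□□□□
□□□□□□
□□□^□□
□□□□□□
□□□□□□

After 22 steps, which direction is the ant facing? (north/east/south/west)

north

0) □□□□□□
□□□□□□
□□□□□□
□□□^□□
□□□□□□
□□□□□□
1) □□□□□□
□□□□□□
□□□□□□
□□□■>□
□□□□□□
□□□□□□
2) □□□□□□
□□□□□□
□□□□□□
□□□■■□
□□□□v□
□□□□□□
3) □□□□□□
□□□□□□
□□□□□□
□□□■■□
□□□<■□
□□□□□□
4) □□□□□□
□□□□□□
□□□□□□
□□□^■□
□□□■■□
□□□□□□
5) □□□□□□
□□□□□□
□□□□□□
□□<□■□
□□□■■□
□□□□□□
6) □□□□□□
□□□□□□
□□^□□□
□□■□■□
□□□■■□
□□□□□□
7) □□□□□□
□□□□□□
□□■>□□
□□■□■□
□□□■■□
□□□□□□
8) □□□□□□
□□□□□□
□□■■□□
□□■v■□
□□□■■□
□□□□□□
9) □□□□□□
□□□□□□
□□■■□□
□□<■■□
□□□■■□
□□□□□□
10) □□□□□□
□□□□□□
□□■■□□
□□□■■□
□□v■■□
□□□□□□
11) □□□□□□
□□□□□□
□□■■□□
□□□■■□
□<■■■□
□□□□□□
12) □□□□□□
□□□□□□
□□■■□□
□^□■■□
□■■■■□
□□□□□□
13) □□□□□□
□□□□□□
□□■■□□
□■>■■□
□■■■■□
□□□□□□
14) □□□□□□
□□□□□□
□□■■□□
□■■■■□
□■v■■□
□□□□□□
15) □□□□□□
□□□□□□
□□■■□□
□■■■■□
□■□>■□
□□□□□□
16) □□□□□□
□□□□□□
□□■■□□
□■■^■□
□■□□■□
□□□□□□
17) □□□□□□
□□□□□□
□□■■□□
□■<□■□
□■□□■□
□□□□□□
18) □□□□□□
□□□□□□
□□■■□□
□■□□■□
□■v□■□
□□□□□□
19) □□□□□□
□□□□□□
□□■■□□
□■□□■□
□<■□■□
□□□□□□
20) □□□□□□
□□□□□□
□□■■□□
□■□□■□
□□■□■□
□v□□□□
21) □□□□□□
□□□□□□
□□■■□□
□■□□■□
□□■□■□
<■□□□□
22) □□□□□□
□□□□□□
□□■■□□
□■□□■□
^□■□■□
■■□□□□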